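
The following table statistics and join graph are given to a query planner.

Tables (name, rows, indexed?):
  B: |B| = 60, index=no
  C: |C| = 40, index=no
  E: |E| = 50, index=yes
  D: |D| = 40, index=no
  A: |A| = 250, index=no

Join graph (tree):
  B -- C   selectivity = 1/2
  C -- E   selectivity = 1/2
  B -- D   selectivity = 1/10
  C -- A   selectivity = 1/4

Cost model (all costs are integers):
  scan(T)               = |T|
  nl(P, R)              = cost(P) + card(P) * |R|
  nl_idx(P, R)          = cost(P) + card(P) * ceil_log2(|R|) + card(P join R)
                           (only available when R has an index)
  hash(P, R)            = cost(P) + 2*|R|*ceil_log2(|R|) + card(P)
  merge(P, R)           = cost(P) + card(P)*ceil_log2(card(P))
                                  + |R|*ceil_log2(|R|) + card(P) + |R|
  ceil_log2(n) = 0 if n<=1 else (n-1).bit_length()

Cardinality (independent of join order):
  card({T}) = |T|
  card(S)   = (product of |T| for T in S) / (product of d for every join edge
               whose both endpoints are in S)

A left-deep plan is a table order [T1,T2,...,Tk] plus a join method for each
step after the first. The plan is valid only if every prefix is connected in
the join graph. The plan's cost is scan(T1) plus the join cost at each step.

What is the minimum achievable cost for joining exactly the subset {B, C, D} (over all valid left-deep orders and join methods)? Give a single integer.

1320

Selinger DP over subsets of {B,C,D}:
  {B}: scan cost=60, card=60
  {C}: scan cost=40, card=40
  {D}: scan cost=40, card=40
  {BC}: card=1200; try (C,hash)→600, (B,merge)→740, (C,merge)→760, (B,hash)→800, (B,nl)→2440, (C,nl)→2460; best=600 via (C,hash)
  {BD}: card=240; try (D,hash)→600, (B,merge)→740, (D,merge)→760, (B,hash)→800, (B,nl)→2440, (D,nl)→2460; best=600 via (D,hash)
  {BCD}: card=4800; try (C,hash)→1320, (D,hash)→2280, (C,merge)→3040, (C,nl)→10200, (D,merge)→15280, (D,nl)→48600; best=1320 via (C,hash)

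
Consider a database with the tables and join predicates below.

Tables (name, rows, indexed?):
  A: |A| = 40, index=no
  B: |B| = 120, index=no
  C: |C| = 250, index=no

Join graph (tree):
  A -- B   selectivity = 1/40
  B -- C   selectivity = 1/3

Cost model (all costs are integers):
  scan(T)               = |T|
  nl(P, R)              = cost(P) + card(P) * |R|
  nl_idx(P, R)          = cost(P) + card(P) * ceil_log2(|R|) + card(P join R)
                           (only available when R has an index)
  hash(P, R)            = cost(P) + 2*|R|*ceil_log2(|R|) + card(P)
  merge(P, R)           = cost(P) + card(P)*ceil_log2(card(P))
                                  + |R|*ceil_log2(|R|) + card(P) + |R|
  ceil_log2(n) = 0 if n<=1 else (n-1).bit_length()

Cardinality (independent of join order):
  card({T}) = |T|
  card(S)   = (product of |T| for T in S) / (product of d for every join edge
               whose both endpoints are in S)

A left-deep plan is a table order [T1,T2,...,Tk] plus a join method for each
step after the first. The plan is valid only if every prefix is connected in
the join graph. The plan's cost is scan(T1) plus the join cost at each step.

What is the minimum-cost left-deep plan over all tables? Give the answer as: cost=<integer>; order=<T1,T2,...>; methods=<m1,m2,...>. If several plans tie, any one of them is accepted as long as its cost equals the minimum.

cost=3930; order=B,A,C; methods=hash,merge

Selinger DP (subsets sized 1..n):
  {A}: scan cost=40, card=40
  {B}: scan cost=120, card=120
  {C}: scan cost=250, card=250
  {AB}: card=120; try (A,hash)→720, (B,merge)→1280, (A,merge)→1360, (B,hash)→1760, (B,nl)→4840, (A,nl)→4920; best=720 via (A,hash)
  {BC}: card=10000; try (B,hash)→2180, (C,merge)→3330, (B,merge)→3460, (C,hash)→4240, (C,nl)→30120, (B,nl)→30250; best=2180 via (B,hash)
  {ABC}: card=10000; try (C,merge)→3930, (C,hash)→4840, (A,hash)→12660, (C,nl)→30720, (A,merge)→152460, (A,nl)→402180; best=3930 via (C,merge)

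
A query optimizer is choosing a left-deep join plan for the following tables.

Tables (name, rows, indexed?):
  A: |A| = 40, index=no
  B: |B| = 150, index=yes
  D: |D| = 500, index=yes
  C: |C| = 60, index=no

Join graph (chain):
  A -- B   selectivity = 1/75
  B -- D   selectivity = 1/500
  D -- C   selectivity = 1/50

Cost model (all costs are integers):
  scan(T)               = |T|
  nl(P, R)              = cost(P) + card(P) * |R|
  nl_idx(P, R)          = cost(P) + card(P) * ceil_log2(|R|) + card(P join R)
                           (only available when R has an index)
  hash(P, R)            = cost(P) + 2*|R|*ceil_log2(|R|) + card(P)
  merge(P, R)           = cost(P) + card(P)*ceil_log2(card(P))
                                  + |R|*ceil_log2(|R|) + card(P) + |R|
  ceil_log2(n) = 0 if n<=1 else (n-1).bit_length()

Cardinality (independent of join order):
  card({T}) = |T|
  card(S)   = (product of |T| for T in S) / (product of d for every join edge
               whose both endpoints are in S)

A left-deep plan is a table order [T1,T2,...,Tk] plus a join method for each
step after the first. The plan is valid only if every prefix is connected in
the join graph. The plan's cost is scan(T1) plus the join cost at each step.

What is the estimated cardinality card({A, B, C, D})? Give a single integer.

96

Tables in S: A(40), B(150), C(60), D(500)
Edges inside S: A-B(d=75), B-D(d=500), D-C(d=50)
numerator = 40 * 150 * 60 * 500 = 180000000
denominator = 75 * 500 * 50 = 1875000
card(S) = 180000000 / 1875000 = 96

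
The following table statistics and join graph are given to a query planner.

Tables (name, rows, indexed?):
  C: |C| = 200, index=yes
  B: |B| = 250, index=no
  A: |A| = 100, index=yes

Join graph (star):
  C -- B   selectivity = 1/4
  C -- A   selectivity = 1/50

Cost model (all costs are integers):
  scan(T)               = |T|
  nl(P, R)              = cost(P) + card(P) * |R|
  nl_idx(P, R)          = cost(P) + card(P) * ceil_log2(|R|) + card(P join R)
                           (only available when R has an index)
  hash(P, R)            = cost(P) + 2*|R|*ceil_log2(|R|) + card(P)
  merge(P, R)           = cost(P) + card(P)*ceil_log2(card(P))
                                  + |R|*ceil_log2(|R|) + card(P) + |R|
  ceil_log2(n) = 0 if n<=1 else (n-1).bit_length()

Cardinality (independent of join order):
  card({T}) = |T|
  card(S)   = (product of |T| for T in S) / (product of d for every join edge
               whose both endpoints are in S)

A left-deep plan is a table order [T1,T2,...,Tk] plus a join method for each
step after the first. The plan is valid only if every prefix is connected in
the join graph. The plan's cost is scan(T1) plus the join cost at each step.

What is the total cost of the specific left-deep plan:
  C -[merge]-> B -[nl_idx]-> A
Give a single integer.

116750

step 1: scan C: cost=200, card=200
step 2: join B via merge
    card(P join B) = 200*250/(4) = 12500
    cost = 200 + 200*8 + 250*8 + 200 + 250 = 4250
step 3: join A via nl_idx
    card(P join A) = 12500*100/(50) = 25000
    cost = 4250 + 12500*7 + 25000 = 116750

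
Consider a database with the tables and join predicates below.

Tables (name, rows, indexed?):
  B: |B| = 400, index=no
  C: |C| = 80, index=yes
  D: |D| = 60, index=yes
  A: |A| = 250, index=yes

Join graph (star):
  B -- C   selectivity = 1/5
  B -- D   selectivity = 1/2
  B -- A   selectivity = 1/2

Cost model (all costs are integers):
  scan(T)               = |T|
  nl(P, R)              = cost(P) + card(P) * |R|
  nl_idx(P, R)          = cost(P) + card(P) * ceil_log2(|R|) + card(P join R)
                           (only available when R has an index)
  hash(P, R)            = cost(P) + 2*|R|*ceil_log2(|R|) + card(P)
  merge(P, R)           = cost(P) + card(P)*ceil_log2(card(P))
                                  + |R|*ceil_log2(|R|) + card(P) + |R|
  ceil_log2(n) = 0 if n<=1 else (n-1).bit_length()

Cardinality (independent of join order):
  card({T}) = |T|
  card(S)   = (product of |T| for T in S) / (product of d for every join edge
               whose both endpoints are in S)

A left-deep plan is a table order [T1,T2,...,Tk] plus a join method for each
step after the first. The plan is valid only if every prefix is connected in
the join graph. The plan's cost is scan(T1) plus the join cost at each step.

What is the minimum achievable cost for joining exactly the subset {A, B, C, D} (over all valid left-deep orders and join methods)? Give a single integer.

205040

Selinger DP over subsets of {A,B,C,D}:
  {B}: scan cost=400, card=400
  {C}: scan cost=80, card=80
  {D}: scan cost=60, card=60
  {A}: scan cost=250, card=250
  {BC}: card=6400; try (C,hash)→1920, (B,merge)→4720, (C,merge)→5040, (B,hash)→7360, (C,nl_idx)→9600, (B,nl)→32080 …(+1); best=1920 via (C,hash)
  {BD}: card=12000; try (D,hash)→1520, (B,merge)→4480, (D,merge)→4820, (B,hash)→7320, (D,nl_idx)→14800, (B,nl)→24060 …(+1); best=1520 via (D,hash)
  {AB}: card=50000; try (A,hash)→4800, (B,merge)→6500, (A,merge)→6650, (B,hash)→7700, (A,nl_idx)→53600, (B,nl)→100250 …(+1); best=4800 via (A,hash)
  {BCD}: card=192000; try (D,hash)→9040, (C,hash)→14640, (D,merge)→91940, (C,merge)→182160, (D,nl_idx)→232320, (C,nl_idx)→277520 …(+2); best=9040 via (D,hash)
  {ABC}: card=800000; try (A,hash)→12320, (C,hash)→55920, (A,merge)→93770, (A,nl_idx)→853120, (C,merge)→855440, (C,nl_idx)→1154800 …(+2); best=12320 via (A,hash)
  {ABD}: card=1500000; try (A,hash)→17520, (D,hash)→55520, (A,merge)→183770, (D,merge)→855220, (A,nl_idx)→1597520, (D,nl_idx)→1804800 …(+2); best=17520 via (A,hash)
  {ABCD}: card=24000000; try (A,hash)→205040, (D,hash)→813040, (C,hash)→1518640, (A,merge)→3659290, (D,merge)→16812740, (A,nl_idx)→25545040 …(+6); best=205040 via (A,hash)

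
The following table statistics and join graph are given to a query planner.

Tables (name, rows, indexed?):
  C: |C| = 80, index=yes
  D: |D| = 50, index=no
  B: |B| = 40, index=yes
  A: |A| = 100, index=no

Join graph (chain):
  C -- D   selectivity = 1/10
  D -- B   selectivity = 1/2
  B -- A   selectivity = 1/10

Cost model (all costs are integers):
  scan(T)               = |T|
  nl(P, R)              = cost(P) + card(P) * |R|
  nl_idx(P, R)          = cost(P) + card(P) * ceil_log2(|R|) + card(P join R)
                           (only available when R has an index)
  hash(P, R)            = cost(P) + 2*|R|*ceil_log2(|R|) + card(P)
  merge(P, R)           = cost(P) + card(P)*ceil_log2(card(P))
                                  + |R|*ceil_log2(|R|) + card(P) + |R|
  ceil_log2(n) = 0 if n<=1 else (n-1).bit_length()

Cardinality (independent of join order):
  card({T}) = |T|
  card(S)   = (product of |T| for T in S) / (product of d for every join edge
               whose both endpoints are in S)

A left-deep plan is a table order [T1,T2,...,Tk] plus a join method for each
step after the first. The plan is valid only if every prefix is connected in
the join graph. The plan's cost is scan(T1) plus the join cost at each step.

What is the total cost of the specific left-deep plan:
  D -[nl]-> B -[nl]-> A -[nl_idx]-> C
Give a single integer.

252050

step 1: scan D: cost=50, card=50
step 2: join B via nl
    card(P join B) = 50*40/(2) = 1000
    cost = 50 + 50*40 = 2050
step 3: join A via nl
    card(P join A) = 1000*100/(10) = 10000
    cost = 2050 + 1000*100 = 102050
step 4: join C via nl_idx
    card(P join C) = 10000*80/(10) = 80000
    cost = 102050 + 10000*7 + 80000 = 252050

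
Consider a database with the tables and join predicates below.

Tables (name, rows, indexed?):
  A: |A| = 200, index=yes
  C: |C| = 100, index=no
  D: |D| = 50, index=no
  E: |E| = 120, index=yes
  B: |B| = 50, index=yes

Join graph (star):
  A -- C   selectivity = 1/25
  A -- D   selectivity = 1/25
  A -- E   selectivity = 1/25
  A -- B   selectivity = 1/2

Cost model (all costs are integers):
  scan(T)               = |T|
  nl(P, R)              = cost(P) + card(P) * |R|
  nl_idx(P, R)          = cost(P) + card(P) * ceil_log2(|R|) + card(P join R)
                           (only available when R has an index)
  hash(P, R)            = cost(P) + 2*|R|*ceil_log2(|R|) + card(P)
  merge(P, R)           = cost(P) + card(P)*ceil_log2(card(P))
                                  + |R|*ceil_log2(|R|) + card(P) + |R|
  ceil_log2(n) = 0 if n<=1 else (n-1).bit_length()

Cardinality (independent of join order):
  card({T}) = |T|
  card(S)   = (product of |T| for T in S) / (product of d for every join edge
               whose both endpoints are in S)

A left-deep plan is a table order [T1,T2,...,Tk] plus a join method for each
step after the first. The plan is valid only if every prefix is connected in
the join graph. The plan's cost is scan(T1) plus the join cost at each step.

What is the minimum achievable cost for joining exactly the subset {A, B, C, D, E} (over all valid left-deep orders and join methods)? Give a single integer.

Selinger DP over subsets of {A,B,C,D,E}:
  {A}: scan cost=200, card=200
  {C}: scan cost=100, card=100
  {D}: scan cost=50, card=50
  {E}: scan cost=120, card=120
  {B}: scan cost=50, card=50
  {AC}: card=800; try (A,nl_idx)→1700, (C,hash)→1800, (A,merge)→2700, (C,merge)→2800, (A,hash)→3400, (A,nl)→20100 …(+1); best=1700 via (A,nl_idx)
  {AD}: card=400; try (A,nl_idx)→850, (D,hash)→1000, (A,merge)→2200, (D,merge)→2350, (A,hash)→3300, (A,nl)→10050 …(+1); best=850 via (A,nl_idx)
  {AE}: card=960; try (A,nl_idx)→2040, (E,hash)→2080, (E,nl_idx)→2560, (A,merge)→2880, (E,merge)→2960, (A,hash)→3440 …(+2); best=2040 via (A,nl_idx)
  {AB}: card=5000; try (B,hash)→1000, (A,merge)→2200, (B,merge)→2350, (A,hash)→3300, (A,nl_idx)→5450, (B,nl_idx)→6400 …(+2); best=1000 via (B,hash)
  {ACD}: card=1600; try (C,hash)→2650, (D,hash)→3100, (C,merge)→5650, (D,merge)→10850, (C,nl)→40850, (D,nl)→41700; best=2650 via (C,hash)
  {ACE}: card=3840; try (E,hash)→4180, (C,hash)→4400, (E,nl_idx)→11140, (E,merge)→11460, (C,merge)→13400, (E,nl)→97700 …(+1); best=4180 via (E,hash)
  {ABC}: card=20000; try (B,hash)→3100, (C,hash)→7400, (B,merge)→10850, (B,nl_idx)→26500, (B,nl)→41700, (C,merge)→71800 …(+1); best=3100 via (B,hash)
  {ADE}: card=1920; try (E,hash)→2930, (D,hash)→3600, (E,nl_idx)→5570, (E,merge)→5810, (D,merge)→12950, (E,nl)→48850 …(+1); best=2930 via (E,hash)
  {ABD}: card=10000; try (B,hash)→1850, (B,merge)→5200, (D,hash)→6600, (B,nl_idx)→13250, (B,nl)→20850, (D,merge)→71350 …(+1); best=1850 via (B,hash)
  {ABE}: card=24000; try (B,hash)→3600, (E,hash)→7680, (B,merge)→12950, (B,nl_idx)→31800, (B,nl)→50040, (E,nl_idx)→60000 …(+2); best=3600 via (B,hash)
  {ACDE}: card=7680; try (E,hash)→5930, (C,hash)→6250, (D,hash)→8620, (E,nl_idx)→21530, (E,merge)→22810, (C,merge)→26770 …(+4); best=5930 via (E,hash)
  {ABCD}: card=40000; try (B,hash)→4850, (C,hash)→13250, (B,merge)→22200, (D,hash)→23700, (B,nl_idx)→52250, (B,nl)→82650 …(+4); best=4850 via (B,hash)
  {ABCE}: card=96000; try (B,hash)→8620, (E,hash)→24780, (C,hash)→29000, (B,merge)→54450, (B,nl_idx)→123220, (B,nl)→196180 …(+5); best=8620 via (B,hash)
  {ABDE}: card=48000; try (B,hash)→5450, (E,hash)→13530, (B,merge)→26320, (D,hash)→28200, (B,nl_idx)→62450, (B,nl)→98930 …(+5); best=5450 via (B,hash)
  {ABCDE}: card=192000; try (B,hash)→14210, (E,hash)→46530, (C,hash)→54850, (D,hash)→105220, (B,merge)→113800, (B,nl_idx)→244010 …(+8); best=14210 via (B,hash)

14210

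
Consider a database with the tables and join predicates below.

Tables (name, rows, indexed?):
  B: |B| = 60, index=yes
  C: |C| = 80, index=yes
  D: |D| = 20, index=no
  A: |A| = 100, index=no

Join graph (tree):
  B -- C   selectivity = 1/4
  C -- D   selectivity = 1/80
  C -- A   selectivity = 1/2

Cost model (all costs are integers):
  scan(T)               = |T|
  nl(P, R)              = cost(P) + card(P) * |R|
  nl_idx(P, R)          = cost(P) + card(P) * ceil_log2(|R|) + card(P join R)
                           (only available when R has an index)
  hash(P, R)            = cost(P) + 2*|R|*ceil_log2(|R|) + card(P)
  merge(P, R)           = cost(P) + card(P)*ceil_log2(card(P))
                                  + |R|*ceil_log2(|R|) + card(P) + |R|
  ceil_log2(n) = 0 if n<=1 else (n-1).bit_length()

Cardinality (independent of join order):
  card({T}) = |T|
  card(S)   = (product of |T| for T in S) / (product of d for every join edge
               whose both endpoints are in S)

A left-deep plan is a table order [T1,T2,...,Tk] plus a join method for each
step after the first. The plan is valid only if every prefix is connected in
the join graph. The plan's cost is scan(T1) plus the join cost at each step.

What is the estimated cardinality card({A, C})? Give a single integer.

Tables in S: A(100), C(80)
Edges inside S: C-A(d=2)
numerator = 100 * 80 = 8000
denominator = 2 = 2
card(S) = 8000 / 2 = 4000

4000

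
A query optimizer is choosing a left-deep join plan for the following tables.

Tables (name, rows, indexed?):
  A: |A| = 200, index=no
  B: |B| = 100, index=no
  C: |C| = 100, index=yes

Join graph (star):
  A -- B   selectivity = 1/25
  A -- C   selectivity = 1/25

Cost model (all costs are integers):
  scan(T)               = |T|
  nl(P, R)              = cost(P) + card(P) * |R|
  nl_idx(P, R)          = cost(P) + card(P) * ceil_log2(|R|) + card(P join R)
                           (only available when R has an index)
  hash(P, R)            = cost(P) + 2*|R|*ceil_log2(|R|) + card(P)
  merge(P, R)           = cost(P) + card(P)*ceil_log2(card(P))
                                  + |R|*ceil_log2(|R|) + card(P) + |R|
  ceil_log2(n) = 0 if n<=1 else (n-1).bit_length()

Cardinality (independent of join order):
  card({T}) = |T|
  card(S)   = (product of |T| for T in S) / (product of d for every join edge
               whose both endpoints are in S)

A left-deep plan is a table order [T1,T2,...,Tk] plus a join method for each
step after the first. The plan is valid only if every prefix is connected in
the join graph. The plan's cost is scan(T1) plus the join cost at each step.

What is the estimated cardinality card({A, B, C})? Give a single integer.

Tables in S: A(200), B(100), C(100)
Edges inside S: A-B(d=25), A-C(d=25)
numerator = 200 * 100 * 100 = 2000000
denominator = 25 * 25 = 625
card(S) = 2000000 / 625 = 3200

3200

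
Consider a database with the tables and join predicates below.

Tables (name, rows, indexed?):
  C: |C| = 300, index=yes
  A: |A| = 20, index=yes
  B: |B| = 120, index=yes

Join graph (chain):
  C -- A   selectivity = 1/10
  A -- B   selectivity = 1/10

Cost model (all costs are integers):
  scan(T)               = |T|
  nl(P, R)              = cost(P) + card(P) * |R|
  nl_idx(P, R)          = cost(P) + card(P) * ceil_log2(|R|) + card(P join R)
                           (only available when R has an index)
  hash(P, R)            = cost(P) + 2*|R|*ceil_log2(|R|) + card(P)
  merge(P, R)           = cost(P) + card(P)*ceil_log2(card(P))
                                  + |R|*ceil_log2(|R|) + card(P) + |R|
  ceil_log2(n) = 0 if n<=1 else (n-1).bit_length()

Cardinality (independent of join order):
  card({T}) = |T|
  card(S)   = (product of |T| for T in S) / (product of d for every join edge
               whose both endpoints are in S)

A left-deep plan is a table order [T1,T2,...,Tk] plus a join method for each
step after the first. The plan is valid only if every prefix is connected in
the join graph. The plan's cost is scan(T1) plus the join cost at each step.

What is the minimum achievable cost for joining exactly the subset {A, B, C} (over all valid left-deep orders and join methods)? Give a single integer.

3080

Selinger DP over subsets of {A,B,C}:
  {C}: scan cost=300, card=300
  {A}: scan cost=20, card=20
  {B}: scan cost=120, card=120
  {AC}: card=600; try (C,nl_idx)→800, (A,hash)→800, (A,nl_idx)→2400, (C,merge)→3140, (A,merge)→3420, (C,hash)→5440 …(+2); best=800 via (C,nl_idx)
  {AB}: card=240; try (B,nl_idx)→400, (A,hash)→440, (A,nl_idx)→960, (B,merge)→1100, (A,merge)→1200, (B,hash)→1720 …(+2); best=400 via (B,nl_idx)
  {ABC}: card=7200; try (B,hash)→3080, (C,merge)→5560, (C,hash)→6040, (B,merge)→8360, (C,nl_idx)→9760, (B,nl_idx)→12200 …(+2); best=3080 via (B,hash)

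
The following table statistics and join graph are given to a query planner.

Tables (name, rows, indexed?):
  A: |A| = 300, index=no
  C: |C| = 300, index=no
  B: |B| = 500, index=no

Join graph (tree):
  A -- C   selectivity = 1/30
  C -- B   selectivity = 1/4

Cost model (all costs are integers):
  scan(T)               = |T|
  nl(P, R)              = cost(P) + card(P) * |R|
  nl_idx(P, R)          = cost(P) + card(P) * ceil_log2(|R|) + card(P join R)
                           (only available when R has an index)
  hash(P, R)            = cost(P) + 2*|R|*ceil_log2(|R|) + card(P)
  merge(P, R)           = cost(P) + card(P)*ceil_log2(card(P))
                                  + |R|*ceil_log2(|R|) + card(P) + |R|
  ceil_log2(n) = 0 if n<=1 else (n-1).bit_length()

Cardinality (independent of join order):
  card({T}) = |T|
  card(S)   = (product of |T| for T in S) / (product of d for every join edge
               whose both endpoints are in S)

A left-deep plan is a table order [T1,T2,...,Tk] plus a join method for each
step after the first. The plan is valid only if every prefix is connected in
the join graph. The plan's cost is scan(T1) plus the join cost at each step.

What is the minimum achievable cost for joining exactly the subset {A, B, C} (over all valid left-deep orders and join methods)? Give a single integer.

Selinger DP over subsets of {A,B,C}:
  {A}: scan cost=300, card=300
  {C}: scan cost=300, card=300
  {B}: scan cost=500, card=500
  {AC}: card=3000; try (C,hash)→6000, (A,hash)→6000, (C,merge)→6300, (A,merge)→6300, (C,nl)→90300, (A,nl)→90300; best=6000 via (C,hash)
  {BC}: card=37500; try (C,hash)→6400, (B,merge)→8300, (C,merge)→8500, (B,hash)→9600, (B,nl)→150300, (C,nl)→150500; best=6400 via (C,hash)
  {ABC}: card=375000; try (B,hash)→18000, (A,hash)→49300, (B,merge)→50000, (A,merge)→646900, (B,nl)→1506000, (A,nl)→11256400; best=18000 via (B,hash)

18000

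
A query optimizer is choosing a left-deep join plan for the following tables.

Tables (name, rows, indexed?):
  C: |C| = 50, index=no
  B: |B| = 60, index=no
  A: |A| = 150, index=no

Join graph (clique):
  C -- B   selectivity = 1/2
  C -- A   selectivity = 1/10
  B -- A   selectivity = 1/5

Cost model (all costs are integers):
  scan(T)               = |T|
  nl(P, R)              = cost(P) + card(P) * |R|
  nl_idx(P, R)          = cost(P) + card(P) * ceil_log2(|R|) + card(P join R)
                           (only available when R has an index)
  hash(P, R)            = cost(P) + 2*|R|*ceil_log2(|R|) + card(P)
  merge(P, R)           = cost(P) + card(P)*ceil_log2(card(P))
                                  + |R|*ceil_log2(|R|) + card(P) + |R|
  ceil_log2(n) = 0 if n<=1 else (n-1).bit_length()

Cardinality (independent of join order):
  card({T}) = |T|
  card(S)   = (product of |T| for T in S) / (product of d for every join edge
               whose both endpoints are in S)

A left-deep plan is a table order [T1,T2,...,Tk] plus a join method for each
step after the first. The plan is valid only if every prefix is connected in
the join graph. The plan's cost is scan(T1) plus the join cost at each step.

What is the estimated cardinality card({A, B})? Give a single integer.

1800

Tables in S: A(150), B(60)
Edges inside S: B-A(d=5)
numerator = 150 * 60 = 9000
denominator = 5 = 5
card(S) = 9000 / 5 = 1800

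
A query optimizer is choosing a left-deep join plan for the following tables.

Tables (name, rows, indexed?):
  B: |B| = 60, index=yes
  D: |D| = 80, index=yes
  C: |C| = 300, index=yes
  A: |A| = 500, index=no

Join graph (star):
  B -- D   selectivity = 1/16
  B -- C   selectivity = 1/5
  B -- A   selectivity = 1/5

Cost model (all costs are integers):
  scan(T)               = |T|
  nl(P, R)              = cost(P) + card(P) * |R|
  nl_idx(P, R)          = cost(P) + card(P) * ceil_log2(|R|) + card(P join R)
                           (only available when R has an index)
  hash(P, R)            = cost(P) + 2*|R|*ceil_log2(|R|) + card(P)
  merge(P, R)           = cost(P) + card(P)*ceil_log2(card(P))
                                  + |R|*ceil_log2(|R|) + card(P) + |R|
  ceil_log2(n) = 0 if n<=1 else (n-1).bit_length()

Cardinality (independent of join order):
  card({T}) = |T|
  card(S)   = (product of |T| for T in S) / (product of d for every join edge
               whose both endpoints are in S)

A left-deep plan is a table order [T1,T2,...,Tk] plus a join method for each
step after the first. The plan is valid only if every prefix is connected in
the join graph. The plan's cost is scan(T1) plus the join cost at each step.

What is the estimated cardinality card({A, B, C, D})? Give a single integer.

Tables in S: A(500), B(60), C(300), D(80)
Edges inside S: B-D(d=16), B-C(d=5), B-A(d=5)
numerator = 500 * 60 * 300 * 80 = 720000000
denominator = 16 * 5 * 5 = 400
card(S) = 720000000 / 400 = 1800000

1800000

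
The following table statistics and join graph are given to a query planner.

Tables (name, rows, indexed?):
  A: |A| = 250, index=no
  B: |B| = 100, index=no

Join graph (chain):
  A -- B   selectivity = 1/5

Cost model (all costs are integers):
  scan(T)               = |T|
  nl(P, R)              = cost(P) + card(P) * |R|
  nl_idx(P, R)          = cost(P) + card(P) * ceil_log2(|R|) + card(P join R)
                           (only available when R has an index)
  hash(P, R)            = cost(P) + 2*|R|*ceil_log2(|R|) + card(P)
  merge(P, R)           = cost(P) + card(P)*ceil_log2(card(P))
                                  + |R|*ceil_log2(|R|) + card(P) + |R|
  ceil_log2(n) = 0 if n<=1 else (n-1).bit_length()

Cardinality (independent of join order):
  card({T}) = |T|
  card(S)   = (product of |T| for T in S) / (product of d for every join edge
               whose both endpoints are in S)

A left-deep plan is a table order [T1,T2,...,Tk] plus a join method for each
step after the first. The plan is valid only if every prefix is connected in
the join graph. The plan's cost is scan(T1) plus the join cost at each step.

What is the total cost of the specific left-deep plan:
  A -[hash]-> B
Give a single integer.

1900

step 1: scan A: cost=250, card=250
step 2: join B via hash
    card(P join B) = 250*100/(5) = 5000
    cost = 250 + 2*100*7 + 250 = 1900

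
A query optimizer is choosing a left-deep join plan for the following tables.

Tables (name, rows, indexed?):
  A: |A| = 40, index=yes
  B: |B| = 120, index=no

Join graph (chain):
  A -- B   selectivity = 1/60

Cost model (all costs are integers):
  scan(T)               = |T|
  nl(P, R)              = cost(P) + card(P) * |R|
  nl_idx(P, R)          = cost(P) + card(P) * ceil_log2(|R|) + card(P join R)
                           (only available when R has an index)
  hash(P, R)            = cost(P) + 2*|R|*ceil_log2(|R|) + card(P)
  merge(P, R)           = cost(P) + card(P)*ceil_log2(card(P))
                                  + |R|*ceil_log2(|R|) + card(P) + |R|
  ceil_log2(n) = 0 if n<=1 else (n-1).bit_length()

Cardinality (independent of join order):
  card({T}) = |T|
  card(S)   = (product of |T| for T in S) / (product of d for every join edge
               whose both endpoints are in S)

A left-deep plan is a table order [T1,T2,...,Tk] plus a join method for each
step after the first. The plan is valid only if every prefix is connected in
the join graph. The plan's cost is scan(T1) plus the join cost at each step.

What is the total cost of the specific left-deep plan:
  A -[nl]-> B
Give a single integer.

4840

step 1: scan A: cost=40, card=40
step 2: join B via nl
    card(P join B) = 40*120/(60) = 80
    cost = 40 + 40*120 = 4840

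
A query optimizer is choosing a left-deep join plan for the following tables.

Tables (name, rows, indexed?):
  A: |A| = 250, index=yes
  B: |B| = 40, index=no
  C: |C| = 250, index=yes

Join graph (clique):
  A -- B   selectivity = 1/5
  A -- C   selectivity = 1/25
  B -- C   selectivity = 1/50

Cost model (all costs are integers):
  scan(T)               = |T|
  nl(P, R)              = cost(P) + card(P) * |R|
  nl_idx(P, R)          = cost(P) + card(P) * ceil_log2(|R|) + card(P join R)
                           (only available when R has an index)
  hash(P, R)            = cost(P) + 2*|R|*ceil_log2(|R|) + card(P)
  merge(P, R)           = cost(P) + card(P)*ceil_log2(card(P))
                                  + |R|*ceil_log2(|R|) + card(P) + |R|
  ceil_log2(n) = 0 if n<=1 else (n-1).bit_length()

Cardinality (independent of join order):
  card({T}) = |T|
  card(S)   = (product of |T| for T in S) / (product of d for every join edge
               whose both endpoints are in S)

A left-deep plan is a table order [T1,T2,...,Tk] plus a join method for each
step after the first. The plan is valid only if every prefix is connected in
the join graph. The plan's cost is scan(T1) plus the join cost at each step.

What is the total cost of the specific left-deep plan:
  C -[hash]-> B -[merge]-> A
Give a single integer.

step 1: scan C: cost=250, card=250
step 2: join B via hash
    card(P join B) = 250*40/(50) = 200
    cost = 250 + 2*40*6 + 250 = 980
step 3: join A via merge
    card(P join A) = 200*250/(5*25) = 400
    cost = 980 + 200*8 + 250*8 + 200 + 250 = 5030

5030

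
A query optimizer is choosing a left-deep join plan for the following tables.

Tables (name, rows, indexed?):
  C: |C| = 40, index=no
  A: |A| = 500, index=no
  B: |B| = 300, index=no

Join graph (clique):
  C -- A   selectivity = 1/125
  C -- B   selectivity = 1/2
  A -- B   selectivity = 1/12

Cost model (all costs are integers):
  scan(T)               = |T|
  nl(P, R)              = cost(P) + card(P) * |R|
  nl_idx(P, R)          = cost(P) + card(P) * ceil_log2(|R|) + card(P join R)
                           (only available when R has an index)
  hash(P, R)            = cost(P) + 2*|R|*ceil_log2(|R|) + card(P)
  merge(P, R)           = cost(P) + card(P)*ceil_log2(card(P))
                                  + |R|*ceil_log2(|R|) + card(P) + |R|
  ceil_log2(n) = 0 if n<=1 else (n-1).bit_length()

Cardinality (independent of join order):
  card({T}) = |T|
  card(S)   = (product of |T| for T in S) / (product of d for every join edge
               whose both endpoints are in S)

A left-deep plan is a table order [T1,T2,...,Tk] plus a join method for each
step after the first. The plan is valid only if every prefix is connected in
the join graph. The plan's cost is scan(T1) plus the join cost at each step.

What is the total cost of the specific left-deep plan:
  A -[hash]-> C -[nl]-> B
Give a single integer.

49480

step 1: scan A: cost=500, card=500
step 2: join C via hash
    card(P join C) = 500*40/(125) = 160
    cost = 500 + 2*40*6 + 500 = 1480
step 3: join B via nl
    card(P join B) = 160*300/(2*12) = 2000
    cost = 1480 + 160*300 = 49480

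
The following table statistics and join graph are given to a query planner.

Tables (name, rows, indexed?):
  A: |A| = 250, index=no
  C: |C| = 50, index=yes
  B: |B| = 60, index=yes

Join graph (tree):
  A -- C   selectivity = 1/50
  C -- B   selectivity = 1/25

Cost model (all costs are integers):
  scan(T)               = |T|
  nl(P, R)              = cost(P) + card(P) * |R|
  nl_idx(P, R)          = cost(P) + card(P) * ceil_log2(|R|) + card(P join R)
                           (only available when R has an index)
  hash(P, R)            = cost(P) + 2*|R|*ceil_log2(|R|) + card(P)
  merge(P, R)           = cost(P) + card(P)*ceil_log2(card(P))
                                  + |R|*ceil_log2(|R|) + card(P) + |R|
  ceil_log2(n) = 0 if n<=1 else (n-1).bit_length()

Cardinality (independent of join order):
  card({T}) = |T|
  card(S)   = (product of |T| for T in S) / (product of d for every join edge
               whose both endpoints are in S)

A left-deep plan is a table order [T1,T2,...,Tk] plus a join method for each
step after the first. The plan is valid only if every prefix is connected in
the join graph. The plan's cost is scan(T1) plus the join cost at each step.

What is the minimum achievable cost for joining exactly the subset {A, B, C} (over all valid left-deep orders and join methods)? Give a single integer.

2070

Selinger DP over subsets of {A,B,C}:
  {A}: scan cost=250, card=250
  {C}: scan cost=50, card=50
  {B}: scan cost=60, card=60
  {AC}: card=250; try (C,hash)→1100, (C,nl_idx)→2000, (A,merge)→2650, (C,merge)→2850, (A,hash)→4100, (A,nl)→12550 …(+1); best=1100 via (C,hash)
  {BC}: card=120; try (B,nl_idx)→470, (C,nl_idx)→540, (C,hash)→720, (B,hash)→820, (B,merge)→820, (C,merge)→830 …(+2); best=470 via (B,nl_idx)
  {ABC}: card=600; try (B,hash)→2070, (B,nl_idx)→3200, (A,merge)→3680, (B,merge)→3770, (A,hash)→4590, (B,nl)→16100 …(+1); best=2070 via (B,hash)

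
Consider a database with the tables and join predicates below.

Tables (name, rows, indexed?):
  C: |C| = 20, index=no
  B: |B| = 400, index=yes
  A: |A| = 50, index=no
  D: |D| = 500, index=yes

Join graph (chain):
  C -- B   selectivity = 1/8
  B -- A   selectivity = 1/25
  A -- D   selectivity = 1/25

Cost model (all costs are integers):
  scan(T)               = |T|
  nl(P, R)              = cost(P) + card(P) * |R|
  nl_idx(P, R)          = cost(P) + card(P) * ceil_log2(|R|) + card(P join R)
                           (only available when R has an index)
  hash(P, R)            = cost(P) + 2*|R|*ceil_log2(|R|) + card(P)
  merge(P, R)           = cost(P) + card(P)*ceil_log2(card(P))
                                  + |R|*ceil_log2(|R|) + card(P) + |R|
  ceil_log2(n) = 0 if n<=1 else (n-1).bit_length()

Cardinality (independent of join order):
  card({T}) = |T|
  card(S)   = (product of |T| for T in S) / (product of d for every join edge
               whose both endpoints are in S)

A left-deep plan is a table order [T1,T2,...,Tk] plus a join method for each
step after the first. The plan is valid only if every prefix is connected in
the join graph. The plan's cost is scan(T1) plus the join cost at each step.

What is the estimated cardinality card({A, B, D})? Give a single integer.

Tables in S: A(50), B(400), D(500)
Edges inside S: B-A(d=25), A-D(d=25)
numerator = 50 * 400 * 500 = 10000000
denominator = 25 * 25 = 625
card(S) = 10000000 / 625 = 16000

16000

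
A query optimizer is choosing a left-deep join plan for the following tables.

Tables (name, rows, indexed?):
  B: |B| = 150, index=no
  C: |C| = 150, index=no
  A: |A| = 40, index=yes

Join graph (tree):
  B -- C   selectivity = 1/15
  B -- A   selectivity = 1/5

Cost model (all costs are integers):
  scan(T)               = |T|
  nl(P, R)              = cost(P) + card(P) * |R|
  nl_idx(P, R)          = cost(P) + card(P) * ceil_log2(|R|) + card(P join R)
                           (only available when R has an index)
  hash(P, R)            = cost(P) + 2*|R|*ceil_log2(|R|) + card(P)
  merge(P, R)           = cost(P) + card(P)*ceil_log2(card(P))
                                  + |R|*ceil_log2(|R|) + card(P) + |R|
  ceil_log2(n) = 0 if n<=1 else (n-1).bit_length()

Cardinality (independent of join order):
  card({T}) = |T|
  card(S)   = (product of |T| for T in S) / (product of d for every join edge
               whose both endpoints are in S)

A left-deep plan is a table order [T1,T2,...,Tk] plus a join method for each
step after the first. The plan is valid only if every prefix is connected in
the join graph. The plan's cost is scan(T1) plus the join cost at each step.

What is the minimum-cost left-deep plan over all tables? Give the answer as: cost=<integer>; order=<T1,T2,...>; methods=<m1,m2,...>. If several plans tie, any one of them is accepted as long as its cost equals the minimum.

Selinger DP (subsets sized 1..n):
  {B}: scan cost=150, card=150
  {C}: scan cost=150, card=150
  {A}: scan cost=40, card=40
  {BC}: card=1500; try (C,hash)→2700, (B,hash)→2700, (C,merge)→2850, (B,merge)→2850, (C,nl)→22650, (B,nl)→22650; best=2700 via (C,hash)
  {AB}: card=1200; try (A,hash)→780, (B,merge)→1670, (A,merge)→1780, (A,nl_idx)→2250, (B,hash)→2480, (B,nl)→6040 …(+1); best=780 via (A,hash)
  {ABC}: card=12000; try (C,hash)→4380, (A,hash)→4680, (C,merge)→16530, (A,merge)→20980, (A,nl_idx)→23700, (A,nl)→62700 …(+1); best=4380 via (C,hash)

cost=4380; order=B,A,C; methods=hash,hash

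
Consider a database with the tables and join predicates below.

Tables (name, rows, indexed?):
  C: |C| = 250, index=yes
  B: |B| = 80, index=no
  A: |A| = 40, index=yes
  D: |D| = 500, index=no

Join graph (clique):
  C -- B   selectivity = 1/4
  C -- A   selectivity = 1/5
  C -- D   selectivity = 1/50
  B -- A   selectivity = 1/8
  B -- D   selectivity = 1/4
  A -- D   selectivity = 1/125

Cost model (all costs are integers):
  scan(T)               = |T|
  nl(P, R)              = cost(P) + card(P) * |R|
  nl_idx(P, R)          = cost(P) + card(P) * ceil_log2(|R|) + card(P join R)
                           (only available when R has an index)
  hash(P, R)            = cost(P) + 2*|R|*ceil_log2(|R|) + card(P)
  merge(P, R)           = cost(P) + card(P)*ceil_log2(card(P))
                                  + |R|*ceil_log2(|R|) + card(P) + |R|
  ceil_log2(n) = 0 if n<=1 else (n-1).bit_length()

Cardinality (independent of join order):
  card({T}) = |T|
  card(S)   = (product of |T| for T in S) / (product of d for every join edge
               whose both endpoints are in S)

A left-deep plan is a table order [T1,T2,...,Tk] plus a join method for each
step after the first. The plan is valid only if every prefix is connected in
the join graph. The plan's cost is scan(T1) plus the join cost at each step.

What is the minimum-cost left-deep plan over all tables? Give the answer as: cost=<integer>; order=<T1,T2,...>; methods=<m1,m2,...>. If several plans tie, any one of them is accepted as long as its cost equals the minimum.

cost=4200; order=D,A,C,B; methods=hash,nl_idx,hash

Selinger DP (subsets sized 1..n):
  {C}: scan cost=250, card=250
  {B}: scan cost=80, card=80
  {A}: scan cost=40, card=40
  {D}: scan cost=500, card=500
  {BC}: card=5000; try (B,hash)→1620, (C,merge)→2970, (B,merge)→3140, (C,hash)→4160, (C,nl_idx)→5720, (C,nl)→20080 …(+1); best=1620 via (B,hash)
  {AC}: card=2000; try (A,hash)→980, (C,nl_idx)→2360, (C,merge)→2570, (A,merge)→2780, (A,nl_idx)→3750, (C,hash)→4080 …(+2); best=980 via (A,hash)
  {CD}: card=2500; try (C,hash)→5000, (C,nl_idx)→7000, (D,merge)→7500, (C,merge)→7750, (D,hash)→9500, (D,nl)→125250 …(+1); best=5000 via (C,hash)
  {AB}: card=400; try (A,hash)→640, (B,merge)→960, (A,nl_idx)→960, (A,merge)→1000, (B,hash)→1200, (B,nl)→3240 …(+1); best=640 via (A,hash)
  {BD}: card=10000; try (B,hash)→2120, (D,merge)→5720, (B,merge)→6140, (D,hash)→9160, (D,nl)→40080, (B,nl)→40500; best=2120 via (B,hash)
  {AD}: card=160; try (A,hash)→1480, (A,nl_idx)→3660, (D,merge)→5320, (A,merge)→5780, (D,hash)→9080, (D,nl)→20040 …(+1); best=1480 via (A,hash)
  {ABC}: card=5000; try (B,hash)→4100, (C,hash)→5040, (C,merge)→6890, (A,hash)→7100, (C,nl_idx)→8840, (B,merge)→25620 …(+5); best=4100 via (B,hash)
  {BCD}: card=12500; try (B,hash)→8620, (D,hash)→15620, (C,hash)→16120, (B,merge)→38140, (D,merge)→76620, (C,nl_idx)→94620 …(+4); best=8620 via (B,hash)
  {ACD}: card=160; try (C,nl_idx)→2920, (C,merge)→5170, (C,hash)→5640, (A,hash)→7980, (D,hash)→11980, (A,nl_idx)→20160 …(+5); best=2920 via (C,nl_idx)
  {ABD}: card=400; try (B,hash)→2760, (B,merge)→3560, (D,merge)→9640, (D,hash)→10040, (A,hash)→12600, (B,nl)→14280 …(+4); best=2760 via (B,hash)
  {ABCD}: card=100; try (B,hash)→4200, (B,merge)→5000, (C,nl_idx)→6060, (C,hash)→7160, (C,merge)→9010, (B,nl)→15720 …(+8); best=4200 via (B,hash)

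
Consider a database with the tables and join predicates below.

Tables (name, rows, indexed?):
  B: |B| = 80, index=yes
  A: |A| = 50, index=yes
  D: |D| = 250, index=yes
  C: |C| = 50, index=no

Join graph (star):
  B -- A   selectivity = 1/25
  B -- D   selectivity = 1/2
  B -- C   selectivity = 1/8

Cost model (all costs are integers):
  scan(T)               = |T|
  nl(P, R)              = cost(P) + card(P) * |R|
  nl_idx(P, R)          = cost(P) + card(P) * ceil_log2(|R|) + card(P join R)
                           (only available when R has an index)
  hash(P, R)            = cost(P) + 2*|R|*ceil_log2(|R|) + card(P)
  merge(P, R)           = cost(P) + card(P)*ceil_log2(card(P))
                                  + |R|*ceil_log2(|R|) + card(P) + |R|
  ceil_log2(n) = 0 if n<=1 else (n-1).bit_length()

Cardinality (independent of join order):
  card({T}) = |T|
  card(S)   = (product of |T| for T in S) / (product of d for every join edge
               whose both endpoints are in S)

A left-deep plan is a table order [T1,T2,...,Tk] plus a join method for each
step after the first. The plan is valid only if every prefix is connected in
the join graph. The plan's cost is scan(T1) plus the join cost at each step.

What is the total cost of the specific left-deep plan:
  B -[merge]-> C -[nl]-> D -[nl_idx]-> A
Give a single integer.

step 1: scan B: cost=80, card=80
step 2: join C via merge
    card(P join C) = 80*50/(8) = 500
    cost = 80 + 80*7 + 50*6 + 80 + 50 = 1070
step 3: join D via nl
    card(P join D) = 500*250/(2) = 62500
    cost = 1070 + 500*250 = 126070
step 4: join A via nl_idx
    card(P join A) = 62500*50/(25) = 125000
    cost = 126070 + 62500*6 + 125000 = 626070

626070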